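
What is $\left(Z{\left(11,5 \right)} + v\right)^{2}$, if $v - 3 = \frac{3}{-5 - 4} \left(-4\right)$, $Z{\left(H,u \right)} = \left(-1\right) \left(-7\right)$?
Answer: $\frac{1156}{9} \approx 128.44$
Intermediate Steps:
$Z{\left(H,u \right)} = 7$
$v = \frac{13}{3}$ ($v = 3 + \frac{3}{-5 - 4} \left(-4\right) = 3 + \frac{3}{-9} \left(-4\right) = 3 + 3 \left(- \frac{1}{9}\right) \left(-4\right) = 3 - - \frac{4}{3} = 3 + \frac{4}{3} = \frac{13}{3} \approx 4.3333$)
$\left(Z{\left(11,5 \right)} + v\right)^{2} = \left(7 + \frac{13}{3}\right)^{2} = \left(\frac{34}{3}\right)^{2} = \frac{1156}{9}$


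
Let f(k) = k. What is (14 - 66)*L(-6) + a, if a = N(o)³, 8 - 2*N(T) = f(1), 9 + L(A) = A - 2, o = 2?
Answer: 7415/8 ≈ 926.88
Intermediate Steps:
L(A) = -11 + A (L(A) = -9 + (A - 2) = -9 + (-2 + A) = -11 + A)
N(T) = 7/2 (N(T) = 4 - ½*1 = 4 - ½ = 7/2)
a = 343/8 (a = (7/2)³ = 343/8 ≈ 42.875)
(14 - 66)*L(-6) + a = (14 - 66)*(-11 - 6) + 343/8 = -52*(-17) + 343/8 = 884 + 343/8 = 7415/8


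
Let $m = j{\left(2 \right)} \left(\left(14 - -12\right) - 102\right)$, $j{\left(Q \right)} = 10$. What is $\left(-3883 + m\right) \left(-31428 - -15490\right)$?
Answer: $74000134$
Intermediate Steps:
$m = -760$ ($m = 10 \left(\left(14 - -12\right) - 102\right) = 10 \left(\left(14 + 12\right) - 102\right) = 10 \left(26 - 102\right) = 10 \left(-76\right) = -760$)
$\left(-3883 + m\right) \left(-31428 - -15490\right) = \left(-3883 - 760\right) \left(-31428 - -15490\right) = - 4643 \left(-31428 + 15490\right) = \left(-4643\right) \left(-15938\right) = 74000134$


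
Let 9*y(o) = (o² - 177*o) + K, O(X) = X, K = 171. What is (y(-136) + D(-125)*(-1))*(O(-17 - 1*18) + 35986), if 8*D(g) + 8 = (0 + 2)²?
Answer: 3073343137/18 ≈ 1.7074e+8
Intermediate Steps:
D(g) = -½ (D(g) = -1 + (0 + 2)²/8 = -1 + (⅛)*2² = -1 + (⅛)*4 = -1 + ½ = -½)
y(o) = 19 - 59*o/3 + o²/9 (y(o) = ((o² - 177*o) + 171)/9 = (171 + o² - 177*o)/9 = 19 - 59*o/3 + o²/9)
(y(-136) + D(-125)*(-1))*(O(-17 - 1*18) + 35986) = ((19 - 59/3*(-136) + (⅑)*(-136)²) - ½*(-1))*((-17 - 1*18) + 35986) = ((19 + 8024/3 + (⅑)*18496) + ½)*((-17 - 18) + 35986) = ((19 + 8024/3 + 18496/9) + ½)*(-35 + 35986) = (42739/9 + ½)*35951 = (85487/18)*35951 = 3073343137/18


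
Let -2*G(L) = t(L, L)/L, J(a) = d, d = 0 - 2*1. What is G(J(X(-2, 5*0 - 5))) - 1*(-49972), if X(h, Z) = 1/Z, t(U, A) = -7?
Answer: 199881/4 ≈ 49970.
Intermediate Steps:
d = -2 (d = 0 - 2 = -2)
J(a) = -2
G(L) = 7/(2*L) (G(L) = -(-7)/(2*L) = 7/(2*L))
G(J(X(-2, 5*0 - 5))) - 1*(-49972) = (7/2)/(-2) - 1*(-49972) = (7/2)*(-1/2) + 49972 = -7/4 + 49972 = 199881/4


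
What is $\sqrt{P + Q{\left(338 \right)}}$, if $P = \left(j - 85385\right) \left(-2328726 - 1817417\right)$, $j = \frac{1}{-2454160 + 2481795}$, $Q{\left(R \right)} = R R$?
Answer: $\frac{\sqrt{270361556053997762470}}{27635} \approx 5.95 \cdot 10^{5}$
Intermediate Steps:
$Q{\left(R \right)} = R^{2}$
$j = \frac{1}{27635} \approx 3.6186 \cdot 10^{-5}$
$P = \frac{9783299034073782}{27635}$ ($P = \left(\frac{1}{27635} - 85385\right) \left(-2328726 - 1817417\right) = \left(- \frac{2359614474}{27635}\right) \left(-4146143\right) = \frac{9783299034073782}{27635} \approx 3.5402 \cdot 10^{11}$)
$\sqrt{P + Q{\left(338 \right)}} = \sqrt{\frac{9783299034073782}{27635} + 338^{2}} = \sqrt{\frac{9783299034073782}{27635} + 114244} = \sqrt{\frac{9783302191206722}{27635}} = \frac{\sqrt{270361556053997762470}}{27635}$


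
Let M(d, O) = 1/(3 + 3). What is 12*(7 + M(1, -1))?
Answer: 86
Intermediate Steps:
M(d, O) = ⅙ (M(d, O) = 1/6 = ⅙)
12*(7 + M(1, -1)) = 12*(7 + ⅙) = 12*(43/6) = 86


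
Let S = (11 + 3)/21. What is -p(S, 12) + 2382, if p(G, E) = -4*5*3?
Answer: 2442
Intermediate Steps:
S = ⅔ (S = 14*(1/21) = ⅔ ≈ 0.66667)
p(G, E) = -60 (p(G, E) = -20*3 = -60)
-p(S, 12) + 2382 = -1*(-60) + 2382 = 60 + 2382 = 2442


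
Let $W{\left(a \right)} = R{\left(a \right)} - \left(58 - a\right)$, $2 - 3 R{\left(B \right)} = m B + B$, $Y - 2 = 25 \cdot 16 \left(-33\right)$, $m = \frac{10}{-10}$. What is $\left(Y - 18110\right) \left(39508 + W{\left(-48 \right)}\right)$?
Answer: $-1233618688$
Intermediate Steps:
$m = -1$ ($m = 10 \left(- \frac{1}{10}\right) = -1$)
$Y = -13198$ ($Y = 2 + 25 \cdot 16 \left(-33\right) = 2 + 400 \left(-33\right) = 2 - 13200 = -13198$)
$R{\left(B \right)} = \frac{2}{3}$ ($R{\left(B \right)} = \frac{2}{3} - \frac{- B + B}{3} = \frac{2}{3} - 0 = \frac{2}{3} + 0 = \frac{2}{3}$)
$W{\left(a \right)} = - \frac{172}{3} + a$ ($W{\left(a \right)} = \frac{2}{3} - \left(58 - a\right) = \frac{2}{3} + \left(-58 + a\right) = - \frac{172}{3} + a$)
$\left(Y - 18110\right) \left(39508 + W{\left(-48 \right)}\right) = \left(-13198 - 18110\right) \left(39508 - \frac{316}{3}\right) = - 31308 \left(39508 - \frac{316}{3}\right) = \left(-31308\right) \frac{118208}{3} = -1233618688$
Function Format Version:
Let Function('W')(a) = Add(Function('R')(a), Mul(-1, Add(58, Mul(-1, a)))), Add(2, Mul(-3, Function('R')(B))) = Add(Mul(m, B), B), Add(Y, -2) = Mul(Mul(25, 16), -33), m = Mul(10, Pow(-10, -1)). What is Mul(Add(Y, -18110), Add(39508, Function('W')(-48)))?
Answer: -1233618688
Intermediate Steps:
m = -1 (m = Mul(10, Rational(-1, 10)) = -1)
Y = -13198 (Y = Add(2, Mul(Mul(25, 16), -33)) = Add(2, Mul(400, -33)) = Add(2, -13200) = -13198)
Function('R')(B) = Rational(2, 3) (Function('R')(B) = Add(Rational(2, 3), Mul(Rational(-1, 3), Add(Mul(-1, B), B))) = Add(Rational(2, 3), Mul(Rational(-1, 3), 0)) = Add(Rational(2, 3), 0) = Rational(2, 3))
Function('W')(a) = Add(Rational(-172, 3), a) (Function('W')(a) = Add(Rational(2, 3), Mul(-1, Add(58, Mul(-1, a)))) = Add(Rational(2, 3), Add(-58, a)) = Add(Rational(-172, 3), a))
Mul(Add(Y, -18110), Add(39508, Function('W')(-48))) = Mul(Add(-13198, -18110), Add(39508, Add(Rational(-172, 3), -48))) = Mul(-31308, Add(39508, Rational(-316, 3))) = Mul(-31308, Rational(118208, 3)) = -1233618688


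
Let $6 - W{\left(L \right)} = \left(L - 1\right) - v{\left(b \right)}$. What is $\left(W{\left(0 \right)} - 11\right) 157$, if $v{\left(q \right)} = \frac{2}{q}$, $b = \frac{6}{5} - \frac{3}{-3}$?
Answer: $- \frac{5338}{11} \approx -485.27$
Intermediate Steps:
$b = \frac{11}{5}$ ($b = 6 \cdot \frac{1}{5} - -1 = \frac{6}{5} + 1 = \frac{11}{5} \approx 2.2$)
$W{\left(L \right)} = \frac{87}{11} - L$ ($W{\left(L \right)} = 6 - \left(\left(L - 1\right) - \frac{2}{\frac{11}{5}}\right) = 6 - \left(\left(-1 + L\right) - 2 \cdot \frac{5}{11}\right) = 6 - \left(\left(-1 + L\right) - \frac{10}{11}\right) = 6 - \left(- \frac{21}{11} + L\right) = \frac{87}{11} - L$)
$\left(W{\left(0 \right)} - 11\right) 157 = \left(\left(\frac{87}{11} - 0\right) - 11\right) 157 = \left(\left(\frac{87}{11} + 0\right) - 11\right) 157 = \left(\frac{87}{11} - 11\right) 157 = \left(- \frac{34}{11}\right) 157 = - \frac{5338}{11}$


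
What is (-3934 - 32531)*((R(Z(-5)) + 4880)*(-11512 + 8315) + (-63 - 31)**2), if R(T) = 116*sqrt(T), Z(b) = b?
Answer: 568581387660 + 13523118180*I*sqrt(5) ≈ 5.6858e+11 + 3.0239e+10*I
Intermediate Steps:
(-3934 - 32531)*((R(Z(-5)) + 4880)*(-11512 + 8315) + (-63 - 31)**2) = (-3934 - 32531)*((116*sqrt(-5) + 4880)*(-11512 + 8315) + (-63 - 31)**2) = -36465*((116*(I*sqrt(5)) + 4880)*(-3197) + (-94)**2) = -36465*((116*I*sqrt(5) + 4880)*(-3197) + 8836) = -36465*((4880 + 116*I*sqrt(5))*(-3197) + 8836) = -36465*((-15601360 - 370852*I*sqrt(5)) + 8836) = -36465*(-15592524 - 370852*I*sqrt(5)) = 568581387660 + 13523118180*I*sqrt(5)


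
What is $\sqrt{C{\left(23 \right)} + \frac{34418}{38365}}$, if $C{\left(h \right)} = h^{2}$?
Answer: $\frac{\sqrt{779941382595}}{38365} \approx 23.02$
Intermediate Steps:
$\sqrt{C{\left(23 \right)} + \frac{34418}{38365}} = \sqrt{23^{2} + \frac{34418}{38365}} = \sqrt{529 + 34418 \cdot \frac{1}{38365}} = \sqrt{529 + \frac{34418}{38365}} = \sqrt{\frac{20329503}{38365}} = \frac{\sqrt{779941382595}}{38365}$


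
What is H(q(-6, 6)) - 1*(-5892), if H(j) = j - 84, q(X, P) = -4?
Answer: 5804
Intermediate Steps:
H(j) = -84 + j
H(q(-6, 6)) - 1*(-5892) = (-84 - 4) - 1*(-5892) = -88 + 5892 = 5804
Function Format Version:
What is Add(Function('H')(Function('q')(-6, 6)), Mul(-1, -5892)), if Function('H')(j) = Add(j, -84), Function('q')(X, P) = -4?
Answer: 5804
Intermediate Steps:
Function('H')(j) = Add(-84, j)
Add(Function('H')(Function('q')(-6, 6)), Mul(-1, -5892)) = Add(Add(-84, -4), Mul(-1, -5892)) = Add(-88, 5892) = 5804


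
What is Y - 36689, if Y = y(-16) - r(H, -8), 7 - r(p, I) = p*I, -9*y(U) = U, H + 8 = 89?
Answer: -336080/9 ≈ -37342.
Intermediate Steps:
H = 81 (H = -8 + 89 = 81)
y(U) = -U/9
r(p, I) = 7 - I*p (r(p, I) = 7 - p*I = 7 - I*p)
Y = -5879/9 (Y = -⅑*(-16) - (7 - 1*(-8)*81) = 16/9 - (7 + 648) = 16/9 - 1*655 = 16/9 - 655 = -5879/9 ≈ -653.22)
Y - 36689 = -5879/9 - 36689 = -336080/9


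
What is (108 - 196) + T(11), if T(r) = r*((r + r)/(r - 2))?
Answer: -550/9 ≈ -61.111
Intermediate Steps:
T(r) = 2*r**2/(-2 + r) (T(r) = r*((2*r)/(-2 + r)) = r*(2*r/(-2 + r)) = 2*r**2/(-2 + r))
(108 - 196) + T(11) = (108 - 196) + 2*11**2/(-2 + 11) = -88 + 2*121/9 = -88 + 2*121*(1/9) = -88 + 242/9 = -550/9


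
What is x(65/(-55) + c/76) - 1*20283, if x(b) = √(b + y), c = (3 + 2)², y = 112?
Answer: -20283 + √19420071/418 ≈ -20272.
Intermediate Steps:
c = 25 (c = 5² = 25)
x(b) = √(112 + b) (x(b) = √(b + 112) = √(112 + b))
x(65/(-55) + c/76) - 1*20283 = √(112 + (65/(-55) + 25/76)) - 1*20283 = √(112 + (65*(-1/55) + 25*(1/76))) - 20283 = √(112 + (-13/11 + 25/76)) - 20283 = √(112 - 713/836) - 20283 = √(92919/836) - 20283 = √19420071/418 - 20283 = -20283 + √19420071/418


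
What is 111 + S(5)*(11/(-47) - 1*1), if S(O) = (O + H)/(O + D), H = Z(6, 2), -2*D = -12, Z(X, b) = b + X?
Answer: 56633/517 ≈ 109.54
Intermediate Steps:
Z(X, b) = X + b
D = 6 (D = -½*(-12) = 6)
H = 8 (H = 6 + 2 = 8)
S(O) = (8 + O)/(6 + O) (S(O) = (O + 8)/(O + 6) = (8 + O)/(6 + O))
111 + S(5)*(11/(-47) - 1*1) = 111 + ((8 + 5)/(6 + 5))*(11/(-47) - 1*1) = 111 + (13/11)*(11*(-1/47) - 1) = 111 + ((1/11)*13)*(-11/47 - 1) = 111 + (13/11)*(-58/47) = 111 - 754/517 = 56633/517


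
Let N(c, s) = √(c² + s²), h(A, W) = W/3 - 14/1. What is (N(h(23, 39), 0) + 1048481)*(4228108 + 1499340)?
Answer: 6005126133936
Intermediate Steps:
h(A, W) = -14 + W/3 (h(A, W) = W*(⅓) - 14*1 = W/3 - 14 = -14 + W/3)
(N(h(23, 39), 0) + 1048481)*(4228108 + 1499340) = (√((-14 + (⅓)*39)² + 0²) + 1048481)*(4228108 + 1499340) = (√((-14 + 13)² + 0) + 1048481)*5727448 = (√((-1)² + 0) + 1048481)*5727448 = (√(1 + 0) + 1048481)*5727448 = (√1 + 1048481)*5727448 = (1 + 1048481)*5727448 = 1048482*5727448 = 6005126133936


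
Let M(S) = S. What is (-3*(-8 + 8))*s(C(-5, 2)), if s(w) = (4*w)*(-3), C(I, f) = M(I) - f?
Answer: 0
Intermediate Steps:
C(I, f) = I - f
s(w) = -12*w
(-3*(-8 + 8))*s(C(-5, 2)) = (-3*(-8 + 8))*(-12*(-5 - 1*2)) = (-3*0)*(-12*(-5 - 2)) = 0*(-12*(-7)) = 0*84 = 0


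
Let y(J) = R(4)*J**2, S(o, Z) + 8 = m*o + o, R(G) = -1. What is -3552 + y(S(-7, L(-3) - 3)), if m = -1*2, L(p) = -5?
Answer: -3553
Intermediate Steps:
m = -2
S(o, Z) = -8 - o (S(o, Z) = -8 + (-2*o + o) = -8 - o)
y(J) = -J**2
-3552 + y(S(-7, L(-3) - 3)) = -3552 - (-8 - 1*(-7))**2 = -3552 - (-8 + 7)**2 = -3552 - 1*(-1)**2 = -3552 - 1*1 = -3552 - 1 = -3553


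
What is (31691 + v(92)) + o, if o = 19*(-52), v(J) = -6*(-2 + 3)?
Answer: 30697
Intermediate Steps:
v(J) = -6 (v(J) = -6*1 = -6)
o = -988
(31691 + v(92)) + o = (31691 - 6) - 988 = 31685 - 988 = 30697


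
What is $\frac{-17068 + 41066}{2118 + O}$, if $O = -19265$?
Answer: $- \frac{1846}{1319} \approx -1.3995$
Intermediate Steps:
$\frac{-17068 + 41066}{2118 + O} = \frac{-17068 + 41066}{2118 - 19265} = \frac{23998}{-17147} = 23998 \left(- \frac{1}{17147}\right) = - \frac{1846}{1319}$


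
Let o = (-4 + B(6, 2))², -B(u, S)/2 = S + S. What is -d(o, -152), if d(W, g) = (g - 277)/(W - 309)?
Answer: -13/5 ≈ -2.6000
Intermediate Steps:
B(u, S) = -4*S (B(u, S) = -2*(S + S) = -4*S)
o = 144 (o = (-4 - 4*2)² = (-4 - 8)² = (-12)² = 144)
d(W, g) = (-277 + g)/(-309 + W)
-d(o, -152) = -(-277 - 152)/(-309 + 144) = -(-429)/(-165) = -(-1)*(-429)/165 = -1*13/5 = -13/5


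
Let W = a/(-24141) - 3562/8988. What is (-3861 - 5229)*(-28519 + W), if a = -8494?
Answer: 1562480739083055/6027203 ≈ 2.5924e+8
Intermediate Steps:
W = -1607695/36163218 (W = -8494/(-24141) - 3562/8988 = -8494*(-1/24141) - 3562*1/8988 = 8494/24141 - 1781/4494 = -1607695/36163218 ≈ -0.044457)
(-3861 - 5229)*(-28519 + W) = (-3861 - 5229)*(-28519 - 1607695/36163218) = -9090*(-1031340421837/36163218) = 1562480739083055/6027203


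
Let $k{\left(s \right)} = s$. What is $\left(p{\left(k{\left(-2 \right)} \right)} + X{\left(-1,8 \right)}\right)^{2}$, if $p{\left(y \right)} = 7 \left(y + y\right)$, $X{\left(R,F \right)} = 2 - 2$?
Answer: $784$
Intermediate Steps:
$X{\left(R,F \right)} = 0$
$p{\left(y \right)} = 14 y$ ($p{\left(y \right)} = 7 \cdot 2 y = 14 y$)
$\left(p{\left(k{\left(-2 \right)} \right)} + X{\left(-1,8 \right)}\right)^{2} = \left(14 \left(-2\right) + 0\right)^{2} = \left(-28 + 0\right)^{2} = \left(-28\right)^{2} = 784$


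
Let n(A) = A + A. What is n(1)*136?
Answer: 272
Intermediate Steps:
n(A) = 2*A
n(1)*136 = (2*1)*136 = 2*136 = 272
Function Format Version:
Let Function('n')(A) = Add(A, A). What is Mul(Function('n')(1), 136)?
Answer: 272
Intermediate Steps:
Function('n')(A) = Mul(2, A)
Mul(Function('n')(1), 136) = Mul(Mul(2, 1), 136) = Mul(2, 136) = 272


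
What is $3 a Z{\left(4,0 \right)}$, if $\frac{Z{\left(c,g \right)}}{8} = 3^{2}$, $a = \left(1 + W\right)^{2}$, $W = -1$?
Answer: $0$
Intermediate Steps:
$a = 0$ ($a = \left(1 - 1\right)^{2} = 0^{2} = 0$)
$Z{\left(c,g \right)} = 72$ ($Z{\left(c,g \right)} = 8 \cdot 3^{2} = 8 \cdot 9 = 72$)
$3 a Z{\left(4,0 \right)} = 3 \cdot 0 \cdot 72 = 0 \cdot 72 = 0$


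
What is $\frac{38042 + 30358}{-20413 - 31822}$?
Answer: $- \frac{13680}{10447} \approx -1.3095$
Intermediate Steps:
$\frac{38042 + 30358}{-20413 - 31822} = \frac{68400}{-52235} = 68400 \left(- \frac{1}{52235}\right) = - \frac{13680}{10447}$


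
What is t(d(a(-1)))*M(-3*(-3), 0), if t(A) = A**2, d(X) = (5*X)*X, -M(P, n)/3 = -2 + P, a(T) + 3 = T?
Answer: -134400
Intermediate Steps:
a(T) = -3 + T
M(P, n) = 6 - 3*P (M(P, n) = -3*(-2 + P) = 6 - 3*P)
d(X) = 5*X**2
t(d(a(-1)))*M(-3*(-3), 0) = (5*(-3 - 1)**2)**2*(6 - (-9)*(-3)) = (5*(-4)**2)**2*(6 - 3*9) = (5*16)**2*(6 - 27) = 80**2*(-21) = 6400*(-21) = -134400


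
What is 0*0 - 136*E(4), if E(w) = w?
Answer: -544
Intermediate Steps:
0*0 - 136*E(4) = 0*0 - 136*4 = 0 - 544 = -544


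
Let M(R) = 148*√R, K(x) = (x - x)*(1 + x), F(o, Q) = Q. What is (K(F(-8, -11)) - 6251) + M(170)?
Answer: -6251 + 148*√170 ≈ -4321.3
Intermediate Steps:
K(x) = 0 (K(x) = 0*(1 + x) = 0)
(K(F(-8, -11)) - 6251) + M(170) = (0 - 6251) + 148*√170 = -6251 + 148*√170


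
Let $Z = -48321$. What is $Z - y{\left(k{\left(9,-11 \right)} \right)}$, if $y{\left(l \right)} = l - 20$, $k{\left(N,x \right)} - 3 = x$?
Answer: $-48293$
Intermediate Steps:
$k{\left(N,x \right)} = 3 + x$
$y{\left(l \right)} = -20 + l$
$Z - y{\left(k{\left(9,-11 \right)} \right)} = -48321 - \left(-20 + \left(3 - 11\right)\right) = -48321 - \left(-20 - 8\right) = -48321 - -28 = -48321 + 28 = -48293$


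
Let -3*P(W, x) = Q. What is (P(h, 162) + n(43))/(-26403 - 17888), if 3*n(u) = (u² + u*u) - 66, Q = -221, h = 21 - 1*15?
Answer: -3853/132873 ≈ -0.028998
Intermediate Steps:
h = 6 (h = 21 - 15 = 6)
P(W, x) = 221/3 (P(W, x) = -⅓*(-221) = 221/3)
n(u) = -22 + 2*u²/3 (n(u) = ((u² + u*u) - 66)/3 = ((u² + u²) - 66)/3 = (2*u² - 66)/3 = (-66 + 2*u²)/3 = -22 + 2*u²/3)
(P(h, 162) + n(43))/(-26403 - 17888) = (221/3 + (-22 + (⅔)*43²))/(-26403 - 17888) = (221/3 + (-22 + (⅔)*1849))/(-44291) = (221/3 + (-22 + 3698/3))*(-1/44291) = (221/3 + 3632/3)*(-1/44291) = (3853/3)*(-1/44291) = -3853/132873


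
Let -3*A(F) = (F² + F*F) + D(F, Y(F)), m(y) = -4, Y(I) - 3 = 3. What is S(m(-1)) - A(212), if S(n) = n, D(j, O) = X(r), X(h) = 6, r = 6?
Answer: 89882/3 ≈ 29961.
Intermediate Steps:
Y(I) = 6 (Y(I) = 3 + 3 = 6)
D(j, O) = 6
A(F) = -2 - 2*F²/3 (A(F) = -((F² + F*F) + 6)/3 = -((F² + F²) + 6)/3 = -(2*F² + 6)/3 = -(6 + 2*F²)/3 = -2 - 2*F²/3)
S(m(-1)) - A(212) = -4 - (-2 - ⅔*212²) = -4 - (-2 - ⅔*44944) = -4 - (-2 - 89888/3) = -4 - 1*(-89894/3) = -4 + 89894/3 = 89882/3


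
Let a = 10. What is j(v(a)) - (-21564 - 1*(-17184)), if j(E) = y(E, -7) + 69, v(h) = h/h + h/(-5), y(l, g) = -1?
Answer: 4448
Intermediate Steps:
v(h) = 1 - h/5 (v(h) = 1 + h*(-⅕) = 1 - h/5)
j(E) = 68 (j(E) = -1 + 69 = 68)
j(v(a)) - (-21564 - 1*(-17184)) = 68 - (-21564 - 1*(-17184)) = 68 - (-21564 + 17184) = 68 - 1*(-4380) = 68 + 4380 = 4448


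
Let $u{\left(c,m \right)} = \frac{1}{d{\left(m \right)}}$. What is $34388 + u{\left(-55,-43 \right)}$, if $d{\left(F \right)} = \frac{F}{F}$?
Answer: $34389$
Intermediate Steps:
$d{\left(F \right)} = 1$
$u{\left(c,m \right)} = 1$ ($u{\left(c,m \right)} = 1^{-1} = 1$)
$34388 + u{\left(-55,-43 \right)} = 34388 + 1 = 34389$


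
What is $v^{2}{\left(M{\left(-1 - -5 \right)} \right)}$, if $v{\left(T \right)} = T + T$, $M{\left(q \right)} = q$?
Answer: $64$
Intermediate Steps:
$v{\left(T \right)} = 2 T$
$v^{2}{\left(M{\left(-1 - -5 \right)} \right)} = \left(2 \left(-1 - -5\right)\right)^{2} = \left(2 \left(-1 + 5\right)\right)^{2} = \left(2 \cdot 4\right)^{2} = 8^{2} = 64$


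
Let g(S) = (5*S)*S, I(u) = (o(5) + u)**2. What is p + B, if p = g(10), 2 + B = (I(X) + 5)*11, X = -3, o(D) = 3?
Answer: 553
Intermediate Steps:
I(u) = (3 + u)**2
g(S) = 5*S**2
B = 53 (B = -2 + ((3 - 3)**2 + 5)*11 = -2 + (0**2 + 5)*11 = -2 + (0 + 5)*11 = -2 + 5*11 = -2 + 55 = 53)
p = 500 (p = 5*10**2 = 5*100 = 500)
p + B = 500 + 53 = 553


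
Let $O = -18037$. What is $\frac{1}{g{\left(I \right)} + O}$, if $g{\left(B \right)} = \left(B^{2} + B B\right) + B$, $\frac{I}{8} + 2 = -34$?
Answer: $\frac{1}{147563} \approx 6.7768 \cdot 10^{-6}$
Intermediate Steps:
$I = -288$ ($I = -16 + 8 \left(-34\right) = -16 - 272 = -288$)
$g{\left(B \right)} = B + 2 B^{2}$ ($g{\left(B \right)} = \left(B^{2} + B^{2}\right) + B = 2 B^{2} + B = B + 2 B^{2}$)
$\frac{1}{g{\left(I \right)} + O} = \frac{1}{- 288 \left(1 + 2 \left(-288\right)\right) - 18037} = \frac{1}{- 288 \left(1 - 576\right) - 18037} = \frac{1}{\left(-288\right) \left(-575\right) - 18037} = \frac{1}{165600 - 18037} = \frac{1}{147563}$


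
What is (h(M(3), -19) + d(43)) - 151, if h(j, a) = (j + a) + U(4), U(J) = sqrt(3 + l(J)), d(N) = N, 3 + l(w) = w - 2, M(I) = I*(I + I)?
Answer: -109 + sqrt(2) ≈ -107.59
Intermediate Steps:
M(I) = 2*I**2 (M(I) = I*(2*I) = 2*I**2)
l(w) = -5 + w (l(w) = -3 + (w - 2) = -3 + (-2 + w) = -5 + w)
U(J) = sqrt(-2 + J) (U(J) = sqrt(3 + (-5 + J)) = sqrt(-2 + J))
h(j, a) = a + j + sqrt(2) (h(j, a) = (j + a) + sqrt(-2 + 4) = (a + j) + sqrt(2) = a + j + sqrt(2))
(h(M(3), -19) + d(43)) - 151 = ((-19 + 2*3**2 + sqrt(2)) + 43) - 151 = ((-19 + 2*9 + sqrt(2)) + 43) - 151 = ((-19 + 18 + sqrt(2)) + 43) - 151 = ((-1 + sqrt(2)) + 43) - 151 = (42 + sqrt(2)) - 151 = -109 + sqrt(2)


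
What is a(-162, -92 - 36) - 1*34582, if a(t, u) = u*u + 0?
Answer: -18198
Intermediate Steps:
a(t, u) = u² (a(t, u) = u² + 0 = u²)
a(-162, -92 - 36) - 1*34582 = (-92 - 36)² - 1*34582 = (-128)² - 34582 = 16384 - 34582 = -18198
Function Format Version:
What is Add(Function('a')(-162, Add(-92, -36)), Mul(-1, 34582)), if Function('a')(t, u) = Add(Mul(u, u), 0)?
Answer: -18198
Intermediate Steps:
Function('a')(t, u) = Pow(u, 2) (Function('a')(t, u) = Add(Pow(u, 2), 0) = Pow(u, 2))
Add(Function('a')(-162, Add(-92, -36)), Mul(-1, 34582)) = Add(Pow(Add(-92, -36), 2), Mul(-1, 34582)) = Add(Pow(-128, 2), -34582) = Add(16384, -34582) = -18198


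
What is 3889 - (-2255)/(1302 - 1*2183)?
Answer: 3423954/881 ≈ 3886.4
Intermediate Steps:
3889 - (-2255)/(1302 - 1*2183) = 3889 - (-2255)/(1302 - 2183) = 3889 - (-2255)/(-881) = 3889 - (-2255)*(-1)/881 = 3889 - 1*2255/881 = 3889 - 2255/881 = 3423954/881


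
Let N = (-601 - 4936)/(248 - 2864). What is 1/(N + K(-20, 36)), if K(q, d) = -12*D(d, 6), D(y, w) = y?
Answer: -2616/1124575 ≈ -0.0023262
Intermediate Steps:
K(q, d) = -12*d
N = 5537/2616 (N = -5537/(-2616) = -5537*(-1/2616) = 5537/2616 ≈ 2.1166)
1/(N + K(-20, 36)) = 1/(5537/2616 - 12*36) = 1/(5537/2616 - 432) = 1/(-1124575/2616) = -2616/1124575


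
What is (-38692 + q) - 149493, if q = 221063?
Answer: 32878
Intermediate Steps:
(-38692 + q) - 149493 = (-38692 + 221063) - 149493 = 182371 - 149493 = 32878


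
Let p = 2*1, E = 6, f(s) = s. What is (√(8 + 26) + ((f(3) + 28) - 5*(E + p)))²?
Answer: (-9 + √34)² ≈ 10.043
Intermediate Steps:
p = 2
(√(8 + 26) + ((f(3) + 28) - 5*(E + p)))² = (√(8 + 26) + ((3 + 28) - 5*(6 + 2)))² = (√34 + (31 - 5*8))² = (√34 + (31 - 40))² = (√34 - 9)² = (-9 + √34)²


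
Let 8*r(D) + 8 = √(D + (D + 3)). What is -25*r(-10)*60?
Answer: 1500 - 375*I*√17/2 ≈ 1500.0 - 773.08*I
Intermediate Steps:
r(D) = -1 + √(3 + 2*D)/8 (r(D) = -1 + √(D + (D + 3))/8 = -1 + √(D + (3 + D))/8 = -1 + √(3 + 2*D)/8)
-25*r(-10)*60 = -25*(-1 + √(3 + 2*(-10))/8)*60 = -25*(-1 + √(3 - 20)/8)*60 = -25*(-1 + √(-17)/8)*60 = -25*(-1 + (I*√17)/8)*60 = -25*(-1 + I*√17/8)*60 = (25 - 25*I*√17/8)*60 = 1500 - 375*I*√17/2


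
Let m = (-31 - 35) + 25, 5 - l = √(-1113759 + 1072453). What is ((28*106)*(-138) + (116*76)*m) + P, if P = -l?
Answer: -771045 + I*√41306 ≈ -7.7105e+5 + 203.24*I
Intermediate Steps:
l = 5 - I*√41306 (l = 5 - √(-1113759 + 1072453) = 5 - √(-41306) = 5 - I*√41306 ≈ 5.0 - 203.24*I)
P = -5 + I*√41306 (P = -(5 - I*√41306) = -5 + I*√41306 ≈ -5.0 + 203.24*I)
m = -41 (m = -66 + 25 = -41)
((28*106)*(-138) + (116*76)*m) + P = ((28*106)*(-138) + (116*76)*(-41)) + (-5 + I*√41306) = (2968*(-138) + 8816*(-41)) + (-5 + I*√41306) = (-409584 - 361456) + (-5 + I*√41306) = -771040 + (-5 + I*√41306) = -771045 + I*√41306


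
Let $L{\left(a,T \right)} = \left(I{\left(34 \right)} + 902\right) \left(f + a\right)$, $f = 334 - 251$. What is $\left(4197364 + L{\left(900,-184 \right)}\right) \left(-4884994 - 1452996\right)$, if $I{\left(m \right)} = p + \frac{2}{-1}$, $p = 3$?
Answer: $-32228761543870$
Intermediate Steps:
$f = 83$
$I{\left(m \right)} = 1$ ($I{\left(m \right)} = 3 + \frac{2}{-1} = 3 + 2 \left(-1\right) = 3 - 2 = 1$)
$L{\left(a,T \right)} = 74949 + 903 a$ ($L{\left(a,T \right)} = \left(1 + 902\right) \left(83 + a\right) = 903 \left(83 + a\right) = 74949 + 903 a$)
$\left(4197364 + L{\left(900,-184 \right)}\right) \left(-4884994 - 1452996\right) = \left(4197364 + \left(74949 + 903 \cdot 900\right)\right) \left(-4884994 - 1452996\right) = \left(4197364 + \left(74949 + 812700\right)\right) \left(-6337990\right) = \left(4197364 + 887649\right) \left(-6337990\right) = 5085013 \left(-6337990\right) = -32228761543870$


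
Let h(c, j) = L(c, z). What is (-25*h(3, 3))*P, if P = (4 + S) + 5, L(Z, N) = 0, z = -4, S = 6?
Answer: 0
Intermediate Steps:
h(c, j) = 0
P = 15 (P = (4 + 6) + 5 = 10 + 5 = 15)
(-25*h(3, 3))*P = -25*0*15 = 0*15 = 0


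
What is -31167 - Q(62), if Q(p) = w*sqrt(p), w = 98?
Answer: -31167 - 98*sqrt(62) ≈ -31939.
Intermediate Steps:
Q(p) = 98*sqrt(p)
-31167 - Q(62) = -31167 - 98*sqrt(62)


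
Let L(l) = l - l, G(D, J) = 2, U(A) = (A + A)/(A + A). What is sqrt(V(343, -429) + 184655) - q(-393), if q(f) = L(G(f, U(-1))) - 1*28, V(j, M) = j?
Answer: 28 + sqrt(184998) ≈ 458.11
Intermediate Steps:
U(A) = 1 (U(A) = (2*A)/((2*A)) = (2*A)*(1/(2*A)) = 1)
L(l) = 0
q(f) = -28 (q(f) = 0 - 1*28 = 0 - 28 = -28)
sqrt(V(343, -429) + 184655) - q(-393) = sqrt(343 + 184655) - 1*(-28) = sqrt(184998) + 28 = 28 + sqrt(184998)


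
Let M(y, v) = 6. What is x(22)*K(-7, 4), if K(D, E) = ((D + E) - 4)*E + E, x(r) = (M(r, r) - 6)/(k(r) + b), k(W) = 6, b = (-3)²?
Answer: 0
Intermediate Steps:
b = 9
x(r) = 0 (x(r) = (6 - 6)/(6 + 9) = 0/15 = 0*(1/15) = 0)
K(D, E) = E + E*(-4 + D + E) (K(D, E) = (-4 + D + E)*E + E = E*(-4 + D + E) + E = E + E*(-4 + D + E))
x(22)*K(-7, 4) = 0*(4*(-3 - 7 + 4)) = 0*(4*(-6)) = 0*(-24) = 0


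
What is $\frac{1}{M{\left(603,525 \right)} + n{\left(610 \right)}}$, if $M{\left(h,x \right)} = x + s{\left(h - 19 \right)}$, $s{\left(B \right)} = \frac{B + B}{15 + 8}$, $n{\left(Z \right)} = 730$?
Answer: $\frac{23}{30033} \approx 0.00076582$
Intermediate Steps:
$s{\left(B \right)} = \frac{2 B}{23}$
$M{\left(h,x \right)} = - \frac{38}{23} + x + \frac{2 h}{23}$ ($M{\left(h,x \right)} = x + \frac{2 \left(h - 19\right)}{23} = x + \frac{2 \left(-19 + h\right)}{23} = x + \left(- \frac{38}{23} + \frac{2 h}{23}\right) = - \frac{38}{23} + x + \frac{2 h}{23}$)
$\frac{1}{M{\left(603,525 \right)} + n{\left(610 \right)}} = \frac{1}{\left(- \frac{38}{23} + 525 + \frac{2}{23} \cdot 603\right) + 730} = \frac{1}{\left(- \frac{38}{23} + 525 + \frac{1206}{23}\right) + 730} = \frac{1}{\frac{13243}{23} + 730} = \frac{1}{\frac{30033}{23}} = \frac{23}{30033}$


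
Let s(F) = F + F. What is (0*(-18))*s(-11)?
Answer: 0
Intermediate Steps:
s(F) = 2*F
(0*(-18))*s(-11) = (0*(-18))*(2*(-11)) = 0*(-22) = 0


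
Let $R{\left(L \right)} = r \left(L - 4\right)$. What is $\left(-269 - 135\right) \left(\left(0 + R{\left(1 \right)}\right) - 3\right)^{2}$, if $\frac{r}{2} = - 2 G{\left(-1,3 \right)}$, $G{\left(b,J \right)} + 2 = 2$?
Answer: $-3636$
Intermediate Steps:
$G{\left(b,J \right)} = 0$ ($G{\left(b,J \right)} = -2 + 2 = 0$)
$r = 0$ ($r = 2 \left(\left(-2\right) 0\right) = 2 \cdot 0 = 0$)
$R{\left(L \right)} = 0$ ($R{\left(L \right)} = 0 \left(L - 4\right) = 0 \left(-4 + L\right) = 0$)
$\left(-269 - 135\right) \left(\left(0 + R{\left(1 \right)}\right) - 3\right)^{2} = \left(-269 - 135\right) \left(\left(0 + 0\right) - 3\right)^{2} = - 404 \left(0 - 3\right)^{2} = - 404 \left(-3\right)^{2} = \left(-404\right) 9 = -3636$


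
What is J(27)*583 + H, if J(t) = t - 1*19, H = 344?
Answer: 5008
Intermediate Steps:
J(t) = -19 + t (J(t) = t - 19 = -19 + t)
J(27)*583 + H = (-19 + 27)*583 + 344 = 8*583 + 344 = 4664 + 344 = 5008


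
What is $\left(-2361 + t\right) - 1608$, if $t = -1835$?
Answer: $-5804$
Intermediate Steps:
$\left(-2361 + t\right) - 1608 = \left(-2361 - 1835\right) - 1608 = -4196 - 1608 = -5804$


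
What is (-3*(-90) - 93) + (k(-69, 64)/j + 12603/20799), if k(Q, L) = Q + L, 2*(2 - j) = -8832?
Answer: 5440034291/30629994 ≈ 177.60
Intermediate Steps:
j = 4418 (j = 2 - 1/2*(-8832) = 2 + 4416 = 4418)
k(Q, L) = L + Q
(-3*(-90) - 93) + (k(-69, 64)/j + 12603/20799) = (-3*(-90) - 93) + ((64 - 69)/4418 + 12603/20799) = (270 - 93) + (-5*1/4418 + 12603*(1/20799)) = 177 + (-5/4418 + 4201/6933) = 177 + 18525353/30629994 = 5440034291/30629994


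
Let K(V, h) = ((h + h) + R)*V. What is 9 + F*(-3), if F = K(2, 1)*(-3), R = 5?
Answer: 135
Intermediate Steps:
K(V, h) = V*(5 + 2*h) (K(V, h) = ((h + h) + 5)*V = (2*h + 5)*V = (5 + 2*h)*V = V*(5 + 2*h))
F = -42 (F = (2*(5 + 2*1))*(-3) = (2*(5 + 2))*(-3) = (2*7)*(-3) = 14*(-3) = -42)
9 + F*(-3) = 9 - 42*(-3) = 9 + 126 = 135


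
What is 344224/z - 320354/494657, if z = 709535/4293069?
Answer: 730992699865819202/350976454495 ≈ 2.0827e+6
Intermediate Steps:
z = 709535/4293069 (z = 709535*(1/4293069) = 709535/4293069 ≈ 0.16527)
344224/z - 320354/494657 = 344224/(709535/4293069) - 320354/494657 = 344224*(4293069/709535) - 320354*1/494657 = 1477777383456/709535 - 320354/494657 = 730992699865819202/350976454495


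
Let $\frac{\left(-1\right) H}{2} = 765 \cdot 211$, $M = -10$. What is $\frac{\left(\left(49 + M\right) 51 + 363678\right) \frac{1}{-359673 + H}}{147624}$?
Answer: $- \frac{121889}{33584607624} \approx -3.6293 \cdot 10^{-6}$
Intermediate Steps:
$H = -322830$ ($H = - 2 \cdot 765 \cdot 211 = \left(-2\right) 161415 = -322830$)
$\frac{\left(\left(49 + M\right) 51 + 363678\right) \frac{1}{-359673 + H}}{147624} = \frac{\left(\left(49 - 10\right) 51 + 363678\right) \frac{1}{-359673 - 322830}}{147624} = \frac{39 \cdot 51 + 363678}{-682503} \cdot \frac{1}{147624} = \left(1989 + 363678\right) \left(- \frac{1}{682503}\right) \frac{1}{147624} = 365667 \left(- \frac{1}{682503}\right) \frac{1}{147624} = \left(- \frac{121889}{227501}\right) \frac{1}{147624} = - \frac{121889}{33584607624}$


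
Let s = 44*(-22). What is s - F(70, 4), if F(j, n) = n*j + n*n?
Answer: -1264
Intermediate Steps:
s = -968
F(j, n) = n² + j*n (F(j, n) = j*n + n² = n² + j*n)
s - F(70, 4) = -968 - 4*(70 + 4) = -968 - 4*74 = -968 - 1*296 = -968 - 296 = -1264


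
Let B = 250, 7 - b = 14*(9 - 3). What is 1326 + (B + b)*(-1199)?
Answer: -206101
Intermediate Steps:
b = -77 (b = 7 - 14*(9 - 3) = 7 - 14*6 = 7 - 1*84 = 7 - 84 = -77)
1326 + (B + b)*(-1199) = 1326 + (250 - 77)*(-1199) = 1326 + 173*(-1199) = 1326 - 207427 = -206101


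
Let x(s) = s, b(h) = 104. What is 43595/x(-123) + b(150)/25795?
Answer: -1124520233/3172785 ≈ -354.43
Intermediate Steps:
43595/x(-123) + b(150)/25795 = 43595/(-123) + 104/25795 = 43595*(-1/123) + 104*(1/25795) = -43595/123 + 104/25795 = -1124520233/3172785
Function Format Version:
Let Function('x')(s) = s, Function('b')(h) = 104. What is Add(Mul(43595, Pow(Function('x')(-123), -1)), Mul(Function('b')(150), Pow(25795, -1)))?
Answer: Rational(-1124520233, 3172785) ≈ -354.43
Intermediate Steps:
Add(Mul(43595, Pow(Function('x')(-123), -1)), Mul(Function('b')(150), Pow(25795, -1))) = Add(Mul(43595, Pow(-123, -1)), Mul(104, Pow(25795, -1))) = Add(Mul(43595, Rational(-1, 123)), Mul(104, Rational(1, 25795))) = Add(Rational(-43595, 123), Rational(104, 25795)) = Rational(-1124520233, 3172785)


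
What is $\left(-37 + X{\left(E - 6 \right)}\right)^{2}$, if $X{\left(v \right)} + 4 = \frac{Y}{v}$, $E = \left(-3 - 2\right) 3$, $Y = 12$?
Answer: $\frac{84681}{49} \approx 1728.2$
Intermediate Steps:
$E = -15$ ($E = \left(-5\right) 3 = -15$)
$X{\left(v \right)} = -4 + \frac{12}{v}$
$\left(-37 + X{\left(E - 6 \right)}\right)^{2} = \left(-37 - \left(4 - \frac{12}{-15 - 6}\right)\right)^{2} = \left(-37 - \left(4 - \frac{12}{-21}\right)\right)^{2} = \left(-37 + \left(-4 + 12 \left(- \frac{1}{21}\right)\right)\right)^{2} = \left(-37 - \frac{32}{7}\right)^{2} = \left(- \frac{291}{7}\right)^{2} = \frac{84681}{49}$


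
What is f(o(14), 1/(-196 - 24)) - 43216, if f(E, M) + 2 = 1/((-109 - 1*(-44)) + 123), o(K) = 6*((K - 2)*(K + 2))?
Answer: -2506643/58 ≈ -43218.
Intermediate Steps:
o(K) = 6*(-2 + K)*(2 + K) (o(K) = 6*((-2 + K)*(2 + K)) = 6*(-2 + K)*(2 + K))
f(E, M) = -115/58 (f(E, M) = -2 + 1/((-109 - 1*(-44)) + 123) = -2 + 1/((-109 + 44) + 123) = -2 + 1/(-65 + 123) = -2 + 1/58 = -115/58)
f(o(14), 1/(-196 - 24)) - 43216 = -115/58 - 43216 = -2506643/58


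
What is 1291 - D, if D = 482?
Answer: 809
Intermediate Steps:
1291 - D = 1291 - 1*482 = 1291 - 482 = 809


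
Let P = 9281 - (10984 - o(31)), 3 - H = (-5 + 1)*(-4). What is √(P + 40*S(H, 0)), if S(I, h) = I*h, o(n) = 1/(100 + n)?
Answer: 6*I*√811807/131 ≈ 41.267*I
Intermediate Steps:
H = -13 (H = 3 - (-5 + 1)*(-4) = 3 - (-4)*(-4) = 3 - 1*16 = 3 - 16 = -13)
P = -223092/131 (P = 9281 - (10984 - 1/(100 + 31)) = 9281 - (10984 - 1/131) = 9281 - 1*1438903/131 = 9281 - 1438903/131 = -223092/131 ≈ -1703.0)
√(P + 40*S(H, 0)) = √(-223092/131 + 40*(-13*0)) = √(-223092/131 + 40*0) = √(-223092/131 + 0) = √(-223092/131) = 6*I*√811807/131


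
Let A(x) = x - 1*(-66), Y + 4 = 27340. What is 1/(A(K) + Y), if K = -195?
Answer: 1/27207 ≈ 3.6755e-5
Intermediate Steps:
Y = 27336 (Y = -4 + 27340 = 27336)
A(x) = 66 + x (A(x) = x + 66 = 66 + x)
1/(A(K) + Y) = 1/((66 - 195) + 27336) = 1/(-129 + 27336) = 1/27207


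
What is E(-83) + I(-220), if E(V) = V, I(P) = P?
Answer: -303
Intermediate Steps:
E(-83) + I(-220) = -83 - 220 = -303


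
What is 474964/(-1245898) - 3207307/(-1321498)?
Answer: 1684156700307/823225857602 ≈ 2.0458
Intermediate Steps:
474964/(-1245898) - 3207307/(-1321498) = 474964*(-1/1245898) - 3207307*(-1/1321498) = -237482/622949 + 3207307/1321498 = 1684156700307/823225857602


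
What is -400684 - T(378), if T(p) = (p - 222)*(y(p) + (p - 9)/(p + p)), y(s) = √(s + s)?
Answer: -2805321/7 - 936*√21 ≈ -4.0505e+5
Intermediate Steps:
y(s) = √2*√s (y(s) = √(2*s) = √2*√s)
T(p) = (-222 + p)*(√2*√p + (-9 + p)/(2*p)) (T(p) = (p - 222)*(√2*√p + (p - 9)/(p + p)) = (-222 + p)*(√2*√p + (-9 + p)/((2*p))) = (-222 + p)*(√2*√p + (-9 + p)*(1/(2*p))) = (-222 + p)*(√2*√p + (-9 + p)/(2*p)))
-400684 - T(378) = -400684 - (-231/2 + (½)*378 + 999/378 + √2*378^(3/2) - 222*√2*√378) = -400684 - (-231/2 + 189 + 999*(1/378) + √2*(1134*√42) - 222*√2*3*√42) = -400684 - (-231/2 + 189 + 37/14 + 2268*√21 - 1332*√21) = -400684 - (533/7 + 936*√21) = -400684 + (-533/7 - 936*√21) = -2805321/7 - 936*√21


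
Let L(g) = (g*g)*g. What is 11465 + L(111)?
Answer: 1379096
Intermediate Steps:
L(g) = g**3 (L(g) = g**2*g = g**3)
11465 + L(111) = 11465 + 111**3 = 11465 + 1367631 = 1379096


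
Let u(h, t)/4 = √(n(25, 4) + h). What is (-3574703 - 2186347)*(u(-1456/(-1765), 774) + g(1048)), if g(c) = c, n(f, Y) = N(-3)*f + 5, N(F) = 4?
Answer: -6037580400 - 4608840*√329668465/353 ≈ -6.2746e+9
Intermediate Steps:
n(f, Y) = 5 + 4*f (n(f, Y) = 4*f + 5 = 5 + 4*f)
u(h, t) = 4*√(105 + h) (u(h, t) = 4*√((5 + 4*25) + h) = 4*√((5 + 100) + h) = 4*√(105 + h))
(-3574703 - 2186347)*(u(-1456/(-1765), 774) + g(1048)) = (-3574703 - 2186347)*(4*√(105 - 1456/(-1765)) + 1048) = -5761050*(4*√(105 - 1456*(-1/1765)) + 1048) = -5761050*(4*√(105 + 1456/1765) + 1048) = -5761050*(4*√(186781/1765) + 1048) = -5761050*(4*(√329668465/1765) + 1048) = -5761050*(4*√329668465/1765 + 1048) = -5761050*(1048 + 4*√329668465/1765) = -6037580400 - 4608840*√329668465/353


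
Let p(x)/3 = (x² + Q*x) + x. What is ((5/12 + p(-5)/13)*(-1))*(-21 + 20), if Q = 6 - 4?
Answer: 425/156 ≈ 2.7244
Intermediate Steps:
Q = 2
p(x) = 3*x² + 9*x (p(x) = 3*((x² + 2*x) + x) = 3*(x² + 3*x) = 3*x² + 9*x)
((5/12 + p(-5)/13)*(-1))*(-21 + 20) = ((5/12 + (3*(-5)*(3 - 5))/13)*(-1))*(-21 + 20) = ((5*(1/12) + (3*(-5)*(-2))*(1/13))*(-1))*(-1) = ((5/12 + 30*(1/13))*(-1))*(-1) = ((5/12 + 30/13)*(-1))*(-1) = ((425/156)*(-1))*(-1) = -425/156*(-1) = 425/156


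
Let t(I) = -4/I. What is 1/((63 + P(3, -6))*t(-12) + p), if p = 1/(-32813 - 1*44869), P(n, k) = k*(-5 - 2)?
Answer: 77682/2718869 ≈ 0.028571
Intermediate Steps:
P(n, k) = -7*k (P(n, k) = k*(-7) = -7*k)
p = -1/77682 (p = 1/(-32813 - 44869) = 1/(-77682) = -1/77682 ≈ -1.2873e-5)
1/((63 + P(3, -6))*t(-12) + p) = 1/((63 - 7*(-6))*(-4/(-12)) - 1/77682) = 1/((63 + 42)*(-4*(-1/12)) - 1/77682) = 1/(105*(⅓) - 1/77682) = 1/(35 - 1/77682) = 1/(2718869/77682) = 77682/2718869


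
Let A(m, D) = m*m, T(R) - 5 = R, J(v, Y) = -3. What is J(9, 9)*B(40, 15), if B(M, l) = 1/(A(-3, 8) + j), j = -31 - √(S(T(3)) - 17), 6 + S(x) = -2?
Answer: 66/509 - 15*I/509 ≈ 0.12967 - 0.02947*I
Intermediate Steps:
T(R) = 5 + R
S(x) = -8 (S(x) = -6 - 2 = -8)
A(m, D) = m²
j = -31 - 5*I (j = -31 - √(-8 - 17) = -31 - √(-25) = -31 - 5*I ≈ -31.0 - 5.0*I)
B(M, l) = (-22 + 5*I)/509 (B(M, l) = 1/((-3)² + (-31 - 5*I)) = 1/(9 + (-31 - 5*I)) = 1/(-22 - 5*I) = (-22 + 5*I)/509)
J(9, 9)*B(40, 15) = -3*(-22/509 + 5*I/509) = 66/509 - 15*I/509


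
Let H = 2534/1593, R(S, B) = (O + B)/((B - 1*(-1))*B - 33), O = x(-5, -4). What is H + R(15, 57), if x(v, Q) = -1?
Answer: 2794330/1737963 ≈ 1.6078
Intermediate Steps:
O = -1
R(S, B) = (-1 + B)/(-33 + B*(1 + B)) (R(S, B) = (-1 + B)/((B - 1*(-1))*B - 33) = (-1 + B)/((B + 1)*B - 33) = (-1 + B)/((1 + B)*B - 33) = (-1 + B)/(B*(1 + B) - 33) = (-1 + B)/(-33 + B*(1 + B)))
H = 2534/1593 (H = 2534*(1/1593) = 2534/1593 ≈ 1.5907)
H + R(15, 57) = 2534/1593 + (-1 + 57)/(-33 + 57 + 57²) = 2534/1593 + 56/(-33 + 57 + 3249) = 2534/1593 + 56/3273 = 2794330/1737963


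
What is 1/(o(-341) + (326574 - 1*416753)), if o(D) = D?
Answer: -1/90520 ≈ -1.1047e-5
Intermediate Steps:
1/(o(-341) + (326574 - 1*416753)) = 1/(-341 + (326574 - 1*416753)) = 1/(-341 + (326574 - 416753)) = 1/(-341 - 90179) = 1/(-90520) = -1/90520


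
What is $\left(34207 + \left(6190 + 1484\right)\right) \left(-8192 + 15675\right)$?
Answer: $313395523$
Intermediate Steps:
$\left(34207 + \left(6190 + 1484\right)\right) \left(-8192 + 15675\right) = \left(34207 + 7674\right) 7483 = 41881 \cdot 7483 = 313395523$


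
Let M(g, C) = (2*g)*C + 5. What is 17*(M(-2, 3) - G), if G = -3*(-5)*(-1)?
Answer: 136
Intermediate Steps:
M(g, C) = 5 + 2*C*g (M(g, C) = 2*C*g + 5 = 5 + 2*C*g)
G = -15 (G = 15*(-1) = -15)
17*(M(-2, 3) - G) = 17*((5 + 2*3*(-2)) - 1*(-15)) = 17*((5 - 12) + 15) = 17*(-7 + 15) = 17*8 = 136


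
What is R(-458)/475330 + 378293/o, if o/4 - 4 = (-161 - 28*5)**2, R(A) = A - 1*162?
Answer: 17958931129/17226909860 ≈ 1.0425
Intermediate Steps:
R(A) = -162 + A (R(A) = A - 162 = -162 + A)
o = 362420 (o = 16 + 4*(-161 - 28*5)**2 = 16 + 4*(-161 - 140)**2 = 16 + 4*(-301)**2 = 16 + 4*90601 = 16 + 362404 = 362420)
R(-458)/475330 + 378293/o = (-162 - 458)/475330 + 378293/362420 = -620*1/475330 + 378293*(1/362420) = -62/47533 + 378293/362420 = 17958931129/17226909860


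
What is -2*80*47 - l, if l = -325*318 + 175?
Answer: 95655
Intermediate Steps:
l = -103175 (l = -103350 + 175 = -103175)
-2*80*47 - l = -2*80*47 - 1*(-103175) = -160*47 + 103175 = -7520 + 103175 = 95655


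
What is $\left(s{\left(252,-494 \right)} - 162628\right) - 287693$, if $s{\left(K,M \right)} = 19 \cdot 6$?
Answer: $-450207$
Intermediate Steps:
$s{\left(K,M \right)} = 114$
$\left(s{\left(252,-494 \right)} - 162628\right) - 287693 = \left(114 - 162628\right) - 287693 = -162514 - 287693 = -450207$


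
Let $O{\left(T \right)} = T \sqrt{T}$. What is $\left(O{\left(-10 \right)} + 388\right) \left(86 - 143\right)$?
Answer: $-22116 + 570 i \sqrt{10} \approx -22116.0 + 1802.5 i$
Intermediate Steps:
$O{\left(T \right)} = T^{\frac{3}{2}}$
$\left(O{\left(-10 \right)} + 388\right) \left(86 - 143\right) = \left(\left(-10\right)^{\frac{3}{2}} + 388\right) \left(86 - 143\right) = \left(- 10 i \sqrt{10} + 388\right) \left(86 - 143\right) = \left(388 - 10 i \sqrt{10}\right) \left(-57\right) = -22116 + 570 i \sqrt{10}$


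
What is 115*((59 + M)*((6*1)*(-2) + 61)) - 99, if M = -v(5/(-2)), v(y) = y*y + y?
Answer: 1244939/4 ≈ 3.1124e+5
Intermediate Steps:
v(y) = y + y**2 (v(y) = y**2 + y = y + y**2)
M = -15/4 (M = -5/(-2)*(1 + 5/(-2)) = -5*(-1/2)*(1 + 5*(-1/2)) = -(-5)*(1 - 5/2)/2 = -(-5)*(-3)/(2*2) = -1*15/4 = -15/4 ≈ -3.7500)
115*((59 + M)*((6*1)*(-2) + 61)) - 99 = 115*((59 - 15/4)*((6*1)*(-2) + 61)) - 99 = 115*(221*(6*(-2) + 61)/4) - 99 = 115*(221*(-12 + 61)/4) - 99 = 115*((221/4)*49) - 99 = 115*(10829/4) - 99 = 1245335/4 - 99 = 1244939/4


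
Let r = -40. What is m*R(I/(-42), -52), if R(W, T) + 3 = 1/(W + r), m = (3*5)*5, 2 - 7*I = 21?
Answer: -2663775/11741 ≈ -226.88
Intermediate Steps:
I = -19/7 (I = 2/7 - 1/7*21 = 2/7 - 3 = -19/7 ≈ -2.7143)
m = 75 (m = 15*5 = 75)
R(W, T) = -3 + 1/(-40 + W) (R(W, T) = -3 + 1/(W - 40) = -3 + 1/(-40 + W))
m*R(I/(-42), -52) = 75*((121 - (-57)/(7*(-42)))/(-40 - 19/7/(-42))) = 75*((121 - (-57)*(-1)/(7*42))/(-40 - 19/7*(-1/42))) = 75*((121 - 3*19/294)/(-40 + 19/294)) = 75*((121 - 19/98)/(-11741/294)) = 75*(-294/11741*11839/98) = 75*(-35517/11741) = -2663775/11741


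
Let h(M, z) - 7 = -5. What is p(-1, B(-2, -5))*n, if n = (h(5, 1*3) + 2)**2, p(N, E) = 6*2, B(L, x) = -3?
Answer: 192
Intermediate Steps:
h(M, z) = 2 (h(M, z) = 7 - 5 = 2)
p(N, E) = 12
n = 16 (n = (2 + 2)**2 = 4**2 = 16)
p(-1, B(-2, -5))*n = 12*16 = 192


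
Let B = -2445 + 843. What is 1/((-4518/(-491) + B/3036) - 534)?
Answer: -248446/130515153 ≈ -0.0019036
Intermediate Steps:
B = -1602
1/((-4518/(-491) + B/3036) - 534) = 1/((-4518/(-491) - 1602/3036) - 534) = 1/((-4518*(-1/491) - 1602*1/3036) - 534) = 1/((4518/491 - 267/506) - 534) = 1/(2155011/248446 - 534) = 1/(-130515153/248446) = -248446/130515153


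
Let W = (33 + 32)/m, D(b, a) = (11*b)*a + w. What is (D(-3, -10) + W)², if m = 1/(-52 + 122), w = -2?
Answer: 23794884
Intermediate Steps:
D(b, a) = -2 + 11*a*b (D(b, a) = (11*b)*a - 2 = 11*a*b - 2 = -2 + 11*a*b)
m = 1/70 ≈ 0.014286
W = 4550 (W = (33 + 32)/(1/70) = 65*70 = 4550)
(D(-3, -10) + W)² = ((-2 + 11*(-10)*(-3)) + 4550)² = ((-2 + 330) + 4550)² = (328 + 4550)² = 4878² = 23794884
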